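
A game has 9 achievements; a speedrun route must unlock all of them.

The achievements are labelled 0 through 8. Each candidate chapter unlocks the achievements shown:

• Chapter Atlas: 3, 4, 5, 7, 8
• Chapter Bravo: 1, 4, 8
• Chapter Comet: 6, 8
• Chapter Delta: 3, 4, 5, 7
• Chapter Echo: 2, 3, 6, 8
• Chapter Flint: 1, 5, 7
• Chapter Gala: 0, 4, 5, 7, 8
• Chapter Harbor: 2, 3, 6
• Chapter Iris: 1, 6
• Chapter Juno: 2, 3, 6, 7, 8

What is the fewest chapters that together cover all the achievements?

Flint and Gala and Harbor together: Flint ∪ Gala ∪ Harbor = {0, 1, 2, 3, 4, 5, 6, 7, 8} — every achievement is covered.
Only Gala contains 0, so Gala is forced; the remaining 4 achievements need at least 2 more chapters (each remaining chapter adds at most 3) — so at least 3 chapters are needed, and 3 is optimal.

3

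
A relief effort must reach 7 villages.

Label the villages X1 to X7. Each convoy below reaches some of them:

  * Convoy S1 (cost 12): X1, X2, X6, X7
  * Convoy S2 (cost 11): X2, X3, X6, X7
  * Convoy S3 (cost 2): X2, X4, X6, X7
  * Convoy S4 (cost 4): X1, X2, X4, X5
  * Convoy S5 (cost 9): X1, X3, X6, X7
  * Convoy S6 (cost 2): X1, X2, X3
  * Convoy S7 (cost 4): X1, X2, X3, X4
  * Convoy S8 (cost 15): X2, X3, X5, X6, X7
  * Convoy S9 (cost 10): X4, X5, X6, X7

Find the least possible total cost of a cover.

S3, S4, S6 together cover every village (S3 ∪ S4 ∪ S6 = {X1, X2, X3, X4, X5, X6, X7}); total cost 2 + 4 + 2 = 8.
No covering selection has total cost below 8.

8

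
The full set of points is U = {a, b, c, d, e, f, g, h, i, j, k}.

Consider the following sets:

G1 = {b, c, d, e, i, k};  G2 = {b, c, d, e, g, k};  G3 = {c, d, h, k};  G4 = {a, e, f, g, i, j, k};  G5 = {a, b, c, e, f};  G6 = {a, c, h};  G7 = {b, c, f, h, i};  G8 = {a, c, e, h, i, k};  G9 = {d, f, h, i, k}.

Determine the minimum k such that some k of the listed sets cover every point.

3

G2, G3, and G4 cover everything between them: the union {a, b, c, d, e, f, g, h, i, j, k} is all of U.
Only G4 contains j, so G4 is forced; the remaining 4 points need at least 2 more sets (each remaining set adds at most 3) — so at least 3 sets are needed, and 3 is optimal.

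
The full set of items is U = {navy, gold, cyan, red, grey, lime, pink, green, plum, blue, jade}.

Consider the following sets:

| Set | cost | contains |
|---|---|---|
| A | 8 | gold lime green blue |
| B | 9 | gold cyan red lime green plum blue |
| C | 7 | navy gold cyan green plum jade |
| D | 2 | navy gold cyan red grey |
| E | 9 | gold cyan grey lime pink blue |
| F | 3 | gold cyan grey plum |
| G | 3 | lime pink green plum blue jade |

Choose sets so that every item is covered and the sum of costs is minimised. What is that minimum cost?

D, G together cover every item (D ∪ G = {navy, gold, cyan, red, grey, lime, pink, green, plum, blue, jade}); total cost 2 + 3 = 5.
No covering selection has total cost below 5.

5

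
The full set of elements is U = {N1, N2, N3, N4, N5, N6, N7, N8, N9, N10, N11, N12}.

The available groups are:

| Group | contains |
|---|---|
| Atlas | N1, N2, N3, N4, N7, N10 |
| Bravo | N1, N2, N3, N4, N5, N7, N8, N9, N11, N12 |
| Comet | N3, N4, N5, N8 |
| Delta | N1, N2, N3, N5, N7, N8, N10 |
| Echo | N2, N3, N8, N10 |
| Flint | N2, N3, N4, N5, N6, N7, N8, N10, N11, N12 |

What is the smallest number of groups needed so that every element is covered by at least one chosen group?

Bravo and Flint cover everything between them: the union {N1, N2, N3, N4, N5, N6, N7, N8, N9, N10, N11, N12} is all of U.
No single group has all 12 elements (the largest, Bravo, has 10), so 2 is optimal.

2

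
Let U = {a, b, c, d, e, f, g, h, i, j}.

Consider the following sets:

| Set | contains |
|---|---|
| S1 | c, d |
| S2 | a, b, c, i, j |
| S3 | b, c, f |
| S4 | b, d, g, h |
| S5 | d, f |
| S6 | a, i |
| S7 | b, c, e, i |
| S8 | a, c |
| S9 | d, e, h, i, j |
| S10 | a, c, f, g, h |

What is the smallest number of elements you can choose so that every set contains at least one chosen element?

3

Take T = {c, d, i}. Each listed set contains at least one of these, so T is a hitting set of size 3.
No choice of 2 elements meets every set, so 3 is the minimum.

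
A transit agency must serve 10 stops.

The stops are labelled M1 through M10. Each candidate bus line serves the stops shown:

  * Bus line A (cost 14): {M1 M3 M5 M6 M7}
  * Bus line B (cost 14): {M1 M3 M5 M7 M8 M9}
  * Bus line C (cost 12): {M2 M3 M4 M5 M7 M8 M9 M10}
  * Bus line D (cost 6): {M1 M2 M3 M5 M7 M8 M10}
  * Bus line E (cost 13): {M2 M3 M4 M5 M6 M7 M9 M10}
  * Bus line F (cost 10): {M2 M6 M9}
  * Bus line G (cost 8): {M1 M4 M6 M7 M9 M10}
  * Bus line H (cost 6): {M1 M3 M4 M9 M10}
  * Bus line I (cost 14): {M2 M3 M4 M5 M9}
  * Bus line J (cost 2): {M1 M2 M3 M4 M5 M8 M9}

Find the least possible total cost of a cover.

G, J together cover every stop (G ∪ J = {M1, M2, M3, M4, M5, M6, M7, M8, M9, M10}); total cost 8 + 2 = 10.
No covering selection has total cost below 10.

10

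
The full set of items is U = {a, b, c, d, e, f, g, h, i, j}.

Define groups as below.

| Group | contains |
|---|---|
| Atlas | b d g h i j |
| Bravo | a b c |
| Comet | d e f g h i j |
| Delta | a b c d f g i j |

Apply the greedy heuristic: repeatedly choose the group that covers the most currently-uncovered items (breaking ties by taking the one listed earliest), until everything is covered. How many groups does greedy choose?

2

Greedy: pick Delta (covers 8 new) → pick Comet (covers 2 new). Total picks: 2.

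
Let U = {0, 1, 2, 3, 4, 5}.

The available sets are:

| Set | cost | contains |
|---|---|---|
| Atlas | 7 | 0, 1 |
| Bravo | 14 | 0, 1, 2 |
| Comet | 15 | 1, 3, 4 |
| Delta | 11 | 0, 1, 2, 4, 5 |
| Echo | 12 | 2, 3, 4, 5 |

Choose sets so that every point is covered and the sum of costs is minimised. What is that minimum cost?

Atlas, Echo together cover every point (Atlas ∪ Echo = {0, 1, 2, 3, 4, 5}); total cost 7 + 12 = 19.
The greedy pick Delta, Echo costs 23; no covering selection beats 19.

19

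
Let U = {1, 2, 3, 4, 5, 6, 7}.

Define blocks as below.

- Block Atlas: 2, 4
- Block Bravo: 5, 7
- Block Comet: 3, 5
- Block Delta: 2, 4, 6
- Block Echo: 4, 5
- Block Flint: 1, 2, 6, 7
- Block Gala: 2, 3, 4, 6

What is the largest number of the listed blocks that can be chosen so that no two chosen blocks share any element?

Atlas, Comet are pairwise disjoint (Atlas={2,4}; Comet={3,5}).
Every remaining block overlaps one of these, and no 3 of the listed blocks are pairwise disjoint, so 2 is the maximum.

2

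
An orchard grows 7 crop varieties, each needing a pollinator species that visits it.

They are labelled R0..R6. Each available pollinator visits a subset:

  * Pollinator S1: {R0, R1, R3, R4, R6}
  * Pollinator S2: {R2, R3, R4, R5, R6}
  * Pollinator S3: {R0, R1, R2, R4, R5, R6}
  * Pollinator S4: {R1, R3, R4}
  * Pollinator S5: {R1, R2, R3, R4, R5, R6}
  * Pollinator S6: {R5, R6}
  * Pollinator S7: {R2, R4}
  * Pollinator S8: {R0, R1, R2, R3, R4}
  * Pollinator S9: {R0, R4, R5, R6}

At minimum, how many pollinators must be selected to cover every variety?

2

Take {S8, S9}. Their union is {R0, R1, R2, R3, R4, R5, R6}, which is all 7 varieties.
No single pollinator has all 7 varieties (the largest, S3, has 6), so 2 is optimal.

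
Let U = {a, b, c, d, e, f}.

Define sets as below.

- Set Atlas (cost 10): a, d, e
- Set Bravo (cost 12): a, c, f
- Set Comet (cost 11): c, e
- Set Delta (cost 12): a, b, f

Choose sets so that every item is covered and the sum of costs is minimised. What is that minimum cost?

Atlas, Comet, Delta together cover every item (Atlas ∪ Comet ∪ Delta = {a, b, c, d, e, f}); total cost 10 + 11 + 12 = 33.
The greedy pick Atlas, Bravo, Delta costs 34; no covering selection beats 33.

33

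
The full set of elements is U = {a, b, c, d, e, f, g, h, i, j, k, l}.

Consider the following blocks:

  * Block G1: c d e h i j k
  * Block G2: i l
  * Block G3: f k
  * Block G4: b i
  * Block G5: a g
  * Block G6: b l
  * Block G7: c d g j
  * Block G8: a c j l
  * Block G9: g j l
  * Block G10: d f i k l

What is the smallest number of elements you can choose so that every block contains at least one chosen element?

Take T = {b, g, k, l}. Each listed block contains at least one of these, so T is a hitting set of size 4.
No choice of 3 elements meets every block, so 4 is the minimum.

4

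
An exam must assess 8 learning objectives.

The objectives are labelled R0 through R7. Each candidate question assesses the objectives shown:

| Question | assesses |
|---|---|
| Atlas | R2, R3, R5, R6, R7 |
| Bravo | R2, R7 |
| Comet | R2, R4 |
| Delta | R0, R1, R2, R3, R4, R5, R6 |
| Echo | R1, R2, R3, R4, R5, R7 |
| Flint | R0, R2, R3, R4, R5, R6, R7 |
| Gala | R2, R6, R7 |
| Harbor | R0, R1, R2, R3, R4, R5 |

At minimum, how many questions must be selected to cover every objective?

2

Bravo and Delta together: Bravo ∪ Delta = {R0, R1, R2, R3, R4, R5, R6, R7} — every objective is covered.
No single question has all 8 objectives (the largest, Delta, has 7), so 2 is optimal.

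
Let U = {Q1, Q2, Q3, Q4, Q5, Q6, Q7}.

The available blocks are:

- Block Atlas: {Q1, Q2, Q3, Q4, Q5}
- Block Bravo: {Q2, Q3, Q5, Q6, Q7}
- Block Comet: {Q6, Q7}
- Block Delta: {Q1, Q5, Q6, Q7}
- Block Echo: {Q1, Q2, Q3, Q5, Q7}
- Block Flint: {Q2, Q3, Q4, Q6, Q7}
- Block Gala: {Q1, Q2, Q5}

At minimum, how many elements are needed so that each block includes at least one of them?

2

The 2 elements {Q2, Q7} hit every block.
The blocks Comet, Gala are pairwise disjoint, so any hitting set needs a separate element for each — at least 2. Hence 2 is optimal.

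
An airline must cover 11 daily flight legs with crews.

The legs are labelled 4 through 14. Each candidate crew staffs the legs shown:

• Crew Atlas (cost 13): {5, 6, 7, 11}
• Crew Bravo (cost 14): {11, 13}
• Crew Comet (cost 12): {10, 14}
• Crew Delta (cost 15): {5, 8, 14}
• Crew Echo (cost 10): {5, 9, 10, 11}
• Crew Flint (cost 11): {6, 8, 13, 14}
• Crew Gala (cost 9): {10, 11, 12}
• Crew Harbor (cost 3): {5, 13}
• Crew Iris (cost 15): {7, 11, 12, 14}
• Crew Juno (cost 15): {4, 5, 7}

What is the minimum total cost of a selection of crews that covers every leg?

45

Echo, Flint, Gala, Juno together cover every leg (Echo ∪ Flint ∪ Gala ∪ Juno = {4, 5, 6, 7, 8, 9, 10, 11, 12, 13, 14}); total cost 10 + 11 + 9 + 15 = 45.
The greedy pick Harbor, Gala, Flint, Juno, Echo costs 48; no covering selection beats 45.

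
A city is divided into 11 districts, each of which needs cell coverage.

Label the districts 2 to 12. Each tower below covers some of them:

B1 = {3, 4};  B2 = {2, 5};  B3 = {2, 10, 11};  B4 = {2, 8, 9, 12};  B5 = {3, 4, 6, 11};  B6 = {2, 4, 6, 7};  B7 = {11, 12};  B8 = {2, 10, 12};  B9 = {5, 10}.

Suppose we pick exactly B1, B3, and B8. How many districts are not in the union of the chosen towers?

5

Union of B1, B3, B8 = {2, 3, 4, 10, 11, 12}.
Not covered: 5, 6, 7, 8, 9 — 5 districts.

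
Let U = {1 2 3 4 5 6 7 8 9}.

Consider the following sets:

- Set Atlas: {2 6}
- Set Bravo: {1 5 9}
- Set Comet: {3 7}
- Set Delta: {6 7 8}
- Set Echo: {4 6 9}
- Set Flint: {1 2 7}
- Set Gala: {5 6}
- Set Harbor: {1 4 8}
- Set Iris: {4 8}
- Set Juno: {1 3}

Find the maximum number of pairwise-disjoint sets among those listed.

4

Atlas, Bravo, Comet, Iris are pairwise disjoint (Atlas={2,6}; Bravo={1,5,9}; Comet={3,7}; Iris={4,8}).
Every remaining set overlaps one of these, and no 5 of the listed sets are pairwise disjoint, so 4 is the maximum.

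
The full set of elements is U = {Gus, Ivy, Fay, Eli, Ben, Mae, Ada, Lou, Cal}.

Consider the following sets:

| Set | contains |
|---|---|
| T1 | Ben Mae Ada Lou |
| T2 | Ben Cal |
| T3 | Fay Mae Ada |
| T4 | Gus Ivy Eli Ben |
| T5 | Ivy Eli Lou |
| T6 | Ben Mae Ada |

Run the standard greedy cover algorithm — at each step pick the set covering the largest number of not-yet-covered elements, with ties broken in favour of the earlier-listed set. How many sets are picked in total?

Greedy: pick T1 (covers 4 new) → pick T4 (covers 3 new) → pick T2 (covers 1 new) → pick T3 (covers 1 new). Total picks: 4.

4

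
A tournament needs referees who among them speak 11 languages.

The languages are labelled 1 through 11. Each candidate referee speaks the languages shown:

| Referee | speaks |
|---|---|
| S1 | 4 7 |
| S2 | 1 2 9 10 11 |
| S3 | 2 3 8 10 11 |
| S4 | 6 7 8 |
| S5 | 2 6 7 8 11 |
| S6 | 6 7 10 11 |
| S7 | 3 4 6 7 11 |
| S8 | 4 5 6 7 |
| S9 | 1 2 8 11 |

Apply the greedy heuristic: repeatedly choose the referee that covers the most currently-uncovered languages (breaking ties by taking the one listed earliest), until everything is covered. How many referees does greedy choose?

Greedy: pick S2 (covers 5 new) → pick S7 (covers 4 new) → pick S3 (covers 1 new) → pick S8 (covers 1 new). Total picks: 4.
(The true minimum cover uses only 3 referees, so greedy is not optimal here.)

4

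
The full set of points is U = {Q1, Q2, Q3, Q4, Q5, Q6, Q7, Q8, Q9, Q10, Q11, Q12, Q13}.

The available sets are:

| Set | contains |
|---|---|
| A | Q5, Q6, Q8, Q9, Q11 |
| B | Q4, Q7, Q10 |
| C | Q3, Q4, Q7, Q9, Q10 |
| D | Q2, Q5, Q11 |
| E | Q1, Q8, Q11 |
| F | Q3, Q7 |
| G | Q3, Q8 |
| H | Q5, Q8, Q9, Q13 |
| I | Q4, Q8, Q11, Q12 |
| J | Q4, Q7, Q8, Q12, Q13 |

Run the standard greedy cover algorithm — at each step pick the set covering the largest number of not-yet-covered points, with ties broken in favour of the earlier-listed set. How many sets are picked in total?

5

Greedy: pick A (covers 5 new) → pick C (covers 4 new) → pick J (covers 2 new) → pick D (covers 1 new) → pick E (covers 1 new). Total picks: 5.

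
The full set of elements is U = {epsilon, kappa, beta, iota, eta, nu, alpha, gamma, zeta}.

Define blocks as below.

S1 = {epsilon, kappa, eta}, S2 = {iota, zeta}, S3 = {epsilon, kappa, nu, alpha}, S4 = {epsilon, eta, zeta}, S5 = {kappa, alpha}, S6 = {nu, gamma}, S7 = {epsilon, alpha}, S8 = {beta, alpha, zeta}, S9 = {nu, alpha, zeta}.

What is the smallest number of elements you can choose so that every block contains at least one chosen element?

4

H = {eta, alpha, gamma, zeta} meets every block (each contains at least one member of H), and |H| = 4.
No choice of 3 elements meets every block, so 4 is the minimum.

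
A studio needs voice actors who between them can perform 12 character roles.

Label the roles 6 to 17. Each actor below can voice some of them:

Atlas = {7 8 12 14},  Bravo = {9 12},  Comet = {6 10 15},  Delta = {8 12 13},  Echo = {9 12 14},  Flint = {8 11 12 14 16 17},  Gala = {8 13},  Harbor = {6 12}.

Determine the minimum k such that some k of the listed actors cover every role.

Atlas and Bravo and Comet and Delta and Flint together: Atlas ∪ Bravo ∪ Comet ∪ Delta ∪ Flint = {6, 7, 8, 9, 10, 11, 12, 13, 14, 15, 16, 17} — every role is covered.
No 4 of the 8 actors cover everything (all 70 combinations miss at least one role), so 5 is optimal.

5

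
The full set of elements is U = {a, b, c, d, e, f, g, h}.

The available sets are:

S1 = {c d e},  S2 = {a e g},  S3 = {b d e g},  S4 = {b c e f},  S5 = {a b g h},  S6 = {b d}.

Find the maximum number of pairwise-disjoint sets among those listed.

2

S1, S5 are pairwise disjoint (S1={c,d,e}; S5={a,b,g,h}).
Every remaining set overlaps one of these, and no 3 of the listed sets are pairwise disjoint, so 2 is the maximum.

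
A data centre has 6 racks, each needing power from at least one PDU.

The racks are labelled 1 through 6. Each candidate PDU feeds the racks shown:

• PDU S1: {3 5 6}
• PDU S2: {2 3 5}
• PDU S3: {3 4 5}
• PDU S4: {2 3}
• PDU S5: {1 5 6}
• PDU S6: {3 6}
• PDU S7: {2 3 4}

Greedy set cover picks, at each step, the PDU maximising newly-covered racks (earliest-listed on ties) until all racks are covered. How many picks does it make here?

3

Greedy: pick S1 (covers 3 new) → pick S7 (covers 2 new) → pick S5 (covers 1 new). Total picks: 3.
(The true minimum cover uses only 2 PDUs, so greedy is not optimal here.)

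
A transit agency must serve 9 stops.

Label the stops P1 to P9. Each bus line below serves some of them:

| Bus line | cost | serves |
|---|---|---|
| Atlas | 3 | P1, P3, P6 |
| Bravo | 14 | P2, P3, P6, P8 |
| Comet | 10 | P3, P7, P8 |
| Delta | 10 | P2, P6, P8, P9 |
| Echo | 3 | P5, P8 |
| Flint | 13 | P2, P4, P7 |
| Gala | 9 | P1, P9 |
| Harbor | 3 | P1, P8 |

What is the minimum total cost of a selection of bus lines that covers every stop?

Atlas, Echo, Flint, Gala together cover every stop (Atlas ∪ Echo ∪ Flint ∪ Gala = {P1, P2, P3, P4, P5, P6, P7, P8, P9}); total cost 3 + 3 + 13 + 9 = 28.
No covering selection has total cost below 28.

28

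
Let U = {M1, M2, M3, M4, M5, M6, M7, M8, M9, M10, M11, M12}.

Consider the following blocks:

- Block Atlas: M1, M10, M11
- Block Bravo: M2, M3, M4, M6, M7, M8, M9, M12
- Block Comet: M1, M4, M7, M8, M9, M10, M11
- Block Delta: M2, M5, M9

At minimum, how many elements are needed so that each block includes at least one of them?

H = {M9, M10} meets every block (each contains at least one member of H), and |H| = 2.
The blocks Atlas, Delta are pairwise disjoint, so any hitting set needs a separate element for each — at least 2. Hence 2 is optimal.

2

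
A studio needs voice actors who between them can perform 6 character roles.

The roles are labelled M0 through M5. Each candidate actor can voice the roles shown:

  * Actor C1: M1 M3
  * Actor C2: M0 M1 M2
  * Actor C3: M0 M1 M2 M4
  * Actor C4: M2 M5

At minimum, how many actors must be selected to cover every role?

3

Take {C1, C3, C4}. Their union is {M0, M1, M2, M3, M4, M5}, which is all 6 roles.
Only C1 contains M3, so C1 is forced; the remaining 4 roles need at least 2 more actors (each remaining actor adds at most 3) — so at least 3 actors are needed, and 3 is optimal.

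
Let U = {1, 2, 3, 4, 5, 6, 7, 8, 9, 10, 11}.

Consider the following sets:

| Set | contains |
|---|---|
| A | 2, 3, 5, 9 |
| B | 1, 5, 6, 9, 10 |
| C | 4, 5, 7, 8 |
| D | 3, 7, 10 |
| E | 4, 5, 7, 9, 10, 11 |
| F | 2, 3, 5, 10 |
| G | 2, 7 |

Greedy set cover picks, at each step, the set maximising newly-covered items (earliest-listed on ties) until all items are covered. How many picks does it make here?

4

Greedy: pick E (covers 6 new) → pick A (covers 2 new) → pick B (covers 2 new) → pick C (covers 1 new). Total picks: 4.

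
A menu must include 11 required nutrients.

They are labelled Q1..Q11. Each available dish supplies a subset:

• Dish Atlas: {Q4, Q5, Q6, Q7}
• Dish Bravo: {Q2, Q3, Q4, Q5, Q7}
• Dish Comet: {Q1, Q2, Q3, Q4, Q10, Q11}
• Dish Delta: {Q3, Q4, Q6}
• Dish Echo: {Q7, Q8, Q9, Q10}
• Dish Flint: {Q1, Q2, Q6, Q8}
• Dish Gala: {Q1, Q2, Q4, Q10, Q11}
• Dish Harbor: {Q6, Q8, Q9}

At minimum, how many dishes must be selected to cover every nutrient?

Take {Atlas, Comet, Echo}. Their union is {Q1, Q2, Q3, Q4, Q5, Q6, Q7, Q8, Q9, Q10, Q11}, which is all 11 nutrients.
No 2 of the 8 dishes cover everything (all 28 combinations miss at least one nutrient), so 3 is optimal.

3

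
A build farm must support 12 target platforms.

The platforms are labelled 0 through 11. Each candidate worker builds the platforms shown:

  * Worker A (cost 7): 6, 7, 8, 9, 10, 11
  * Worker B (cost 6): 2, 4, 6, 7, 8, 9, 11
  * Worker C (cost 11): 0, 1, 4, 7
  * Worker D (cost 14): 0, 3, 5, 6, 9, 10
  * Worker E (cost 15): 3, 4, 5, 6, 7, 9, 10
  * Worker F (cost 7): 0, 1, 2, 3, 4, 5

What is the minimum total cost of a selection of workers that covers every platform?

A, F together cover every platform (A ∪ F = {0, 1, 2, 3, 4, 5, 6, 7, 8, 9, 10, 11}); total cost 7 + 7 = 14.
The greedy pick B, F, A costs 20; no covering selection beats 14.

14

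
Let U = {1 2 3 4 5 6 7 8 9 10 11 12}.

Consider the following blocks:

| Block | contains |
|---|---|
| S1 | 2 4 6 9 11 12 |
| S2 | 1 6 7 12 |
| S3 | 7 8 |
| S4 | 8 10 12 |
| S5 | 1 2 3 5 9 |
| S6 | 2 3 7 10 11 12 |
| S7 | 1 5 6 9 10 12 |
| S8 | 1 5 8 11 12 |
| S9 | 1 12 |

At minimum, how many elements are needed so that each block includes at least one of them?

3

The 3 elements {3, 8, 12} hit every block.
No choice of 2 elements meets every block, so 3 is the minimum.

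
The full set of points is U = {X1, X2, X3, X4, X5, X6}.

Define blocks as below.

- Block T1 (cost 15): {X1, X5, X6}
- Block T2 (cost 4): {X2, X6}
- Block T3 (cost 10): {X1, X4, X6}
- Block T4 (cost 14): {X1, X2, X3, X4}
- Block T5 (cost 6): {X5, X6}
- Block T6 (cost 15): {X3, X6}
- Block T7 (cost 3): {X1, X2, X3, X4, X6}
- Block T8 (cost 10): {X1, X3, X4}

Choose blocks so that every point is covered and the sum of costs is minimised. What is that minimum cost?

9

T5, T7 together cover every point (T5 ∪ T7 = {X1, X2, X3, X4, X5, X6}); total cost 6 + 3 = 9.
No covering selection has total cost below 9.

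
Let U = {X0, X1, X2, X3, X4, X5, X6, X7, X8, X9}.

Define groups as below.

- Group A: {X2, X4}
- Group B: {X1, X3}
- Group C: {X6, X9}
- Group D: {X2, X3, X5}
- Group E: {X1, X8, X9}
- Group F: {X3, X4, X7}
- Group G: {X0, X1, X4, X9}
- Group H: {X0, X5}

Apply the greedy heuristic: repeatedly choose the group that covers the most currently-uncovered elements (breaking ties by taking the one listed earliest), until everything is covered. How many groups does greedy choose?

5

Greedy: pick G (covers 4 new) → pick D (covers 3 new) → pick C (covers 1 new) → pick E (covers 1 new) → pick F (covers 1 new). Total picks: 5.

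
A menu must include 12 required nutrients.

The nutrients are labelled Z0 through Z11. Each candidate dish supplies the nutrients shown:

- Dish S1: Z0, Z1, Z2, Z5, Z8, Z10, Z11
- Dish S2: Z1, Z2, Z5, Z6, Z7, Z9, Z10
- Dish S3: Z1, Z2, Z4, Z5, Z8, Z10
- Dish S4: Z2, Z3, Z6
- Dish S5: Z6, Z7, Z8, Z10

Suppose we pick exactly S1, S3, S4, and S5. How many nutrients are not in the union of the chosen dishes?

1

Union of S1, S3, S4, S5 = {Z0, Z1, Z2, Z3, Z4, Z5, Z6, Z7, Z8, Z10, Z11}.
Not covered: Z9 — 1 nutrient.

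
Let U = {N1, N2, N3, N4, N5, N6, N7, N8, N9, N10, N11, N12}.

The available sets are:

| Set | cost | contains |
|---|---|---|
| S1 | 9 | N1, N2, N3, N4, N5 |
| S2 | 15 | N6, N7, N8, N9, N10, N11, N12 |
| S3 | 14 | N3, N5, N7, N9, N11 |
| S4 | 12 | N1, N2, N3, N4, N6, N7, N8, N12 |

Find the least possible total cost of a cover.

S1, S2 together cover every item (S1 ∪ S2 = {N1, N2, N3, N4, N5, N6, N7, N8, N9, N10, N11, N12}); total cost 9 + 15 = 24.
The greedy pick S4, S3, S2 costs 41; no covering selection beats 24.

24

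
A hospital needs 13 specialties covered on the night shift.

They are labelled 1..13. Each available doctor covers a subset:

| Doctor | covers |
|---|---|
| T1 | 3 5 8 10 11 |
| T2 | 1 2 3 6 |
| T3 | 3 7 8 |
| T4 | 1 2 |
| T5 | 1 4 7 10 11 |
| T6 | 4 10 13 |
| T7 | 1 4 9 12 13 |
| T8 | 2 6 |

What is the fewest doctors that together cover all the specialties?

4

Take {T1, T2, T3, T7}. Their union is {1, 2, 3, 4, 5, 6, 7, 8, 9, 10, 11, 12, 13}, which is all 13 specialties.
No 3 of the 8 doctors cover everything (all 56 combinations miss at least one specialty), so 4 is optimal.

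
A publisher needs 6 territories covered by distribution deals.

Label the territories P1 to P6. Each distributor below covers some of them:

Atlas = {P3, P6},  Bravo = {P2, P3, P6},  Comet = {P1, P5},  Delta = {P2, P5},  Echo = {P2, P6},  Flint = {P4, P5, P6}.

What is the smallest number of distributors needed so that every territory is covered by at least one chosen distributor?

3

Bravo and Comet and Flint together: Bravo ∪ Comet ∪ Flint = {P1, P2, P3, P4, P5, P6} — every territory is covered.
Only Comet contains P1, so Comet is forced; the remaining 4 territories need at least 2 more distributors (each remaining distributor adds at most 3) — so at least 3 distributors are needed, and 3 is optimal.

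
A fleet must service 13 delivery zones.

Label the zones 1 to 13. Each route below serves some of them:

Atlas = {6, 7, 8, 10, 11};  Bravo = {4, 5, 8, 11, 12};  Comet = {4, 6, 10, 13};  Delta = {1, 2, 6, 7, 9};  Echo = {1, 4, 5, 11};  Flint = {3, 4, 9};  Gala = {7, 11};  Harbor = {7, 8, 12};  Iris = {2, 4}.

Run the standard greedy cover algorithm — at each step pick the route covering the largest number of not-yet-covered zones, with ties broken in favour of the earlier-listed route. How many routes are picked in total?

Greedy: pick Atlas (covers 5 new) → pick Bravo (covers 3 new) → pick Delta (covers 3 new) → pick Comet (covers 1 new) → pick Flint (covers 1 new). Total picks: 5.
(The true minimum cover uses only 4 routes, so greedy is not optimal here.)

5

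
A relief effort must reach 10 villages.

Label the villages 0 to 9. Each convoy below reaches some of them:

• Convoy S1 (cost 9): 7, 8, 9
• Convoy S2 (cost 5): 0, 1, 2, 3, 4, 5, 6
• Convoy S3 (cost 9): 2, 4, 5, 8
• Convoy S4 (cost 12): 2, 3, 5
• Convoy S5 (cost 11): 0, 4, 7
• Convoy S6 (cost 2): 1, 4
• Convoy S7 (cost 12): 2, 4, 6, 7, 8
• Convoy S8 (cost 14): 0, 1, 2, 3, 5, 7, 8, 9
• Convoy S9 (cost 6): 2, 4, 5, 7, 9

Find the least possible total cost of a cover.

14

S1, S2 together cover every village (S1 ∪ S2 = {0, 1, 2, 3, 4, 5, 6, 7, 8, 9}); total cost 9 + 5 = 14.
No covering selection has total cost below 14.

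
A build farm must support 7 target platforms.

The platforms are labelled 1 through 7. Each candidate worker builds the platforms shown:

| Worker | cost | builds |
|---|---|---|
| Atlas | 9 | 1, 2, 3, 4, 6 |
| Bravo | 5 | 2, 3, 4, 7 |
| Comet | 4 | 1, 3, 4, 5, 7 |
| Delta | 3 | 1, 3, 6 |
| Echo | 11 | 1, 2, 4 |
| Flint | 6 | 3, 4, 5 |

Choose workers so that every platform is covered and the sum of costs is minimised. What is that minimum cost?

12

Bravo, Comet, Delta together cover every platform (Bravo ∪ Comet ∪ Delta = {1, 2, 3, 4, 5, 6, 7}); total cost 5 + 4 + 3 = 12.
No covering selection has total cost below 12.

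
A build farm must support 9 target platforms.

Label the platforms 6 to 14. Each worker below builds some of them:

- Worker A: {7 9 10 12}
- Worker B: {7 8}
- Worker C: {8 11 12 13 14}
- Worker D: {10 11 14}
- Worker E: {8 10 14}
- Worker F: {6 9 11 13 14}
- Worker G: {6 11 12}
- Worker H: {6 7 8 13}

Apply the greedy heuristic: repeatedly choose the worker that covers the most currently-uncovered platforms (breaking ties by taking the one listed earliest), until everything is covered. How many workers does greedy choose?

3

Greedy: pick C (covers 5 new) → pick A (covers 3 new) → pick F (covers 1 new). Total picks: 3.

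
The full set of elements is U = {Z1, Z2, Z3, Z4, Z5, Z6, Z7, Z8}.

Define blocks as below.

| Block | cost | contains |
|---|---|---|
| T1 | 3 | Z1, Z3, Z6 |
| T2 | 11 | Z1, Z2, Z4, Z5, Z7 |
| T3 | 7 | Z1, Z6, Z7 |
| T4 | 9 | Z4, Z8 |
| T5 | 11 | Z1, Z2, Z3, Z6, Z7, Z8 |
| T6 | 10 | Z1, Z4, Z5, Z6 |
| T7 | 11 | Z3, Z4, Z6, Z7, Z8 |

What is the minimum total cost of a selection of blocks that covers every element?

21

T5, T6 together cover every element (T5 ∪ T6 = {Z1, Z2, Z3, Z4, Z5, Z6, Z7, Z8}); total cost 11 + 10 = 21.
The greedy pick T1, T2, T4 costs 23; no covering selection beats 21.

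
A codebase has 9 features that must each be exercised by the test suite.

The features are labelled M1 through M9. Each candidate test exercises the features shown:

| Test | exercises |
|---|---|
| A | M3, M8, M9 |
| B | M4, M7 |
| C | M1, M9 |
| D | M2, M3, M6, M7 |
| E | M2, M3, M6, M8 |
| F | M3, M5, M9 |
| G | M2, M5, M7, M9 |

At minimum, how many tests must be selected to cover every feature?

B and C and E and G together: B ∪ C ∪ E ∪ G = {M1, M2, M3, M4, M5, M6, M7, M8, M9} — every feature is covered.
No 3 of the 7 tests cover everything (all 35 combinations miss at least one feature), so 4 is optimal.

4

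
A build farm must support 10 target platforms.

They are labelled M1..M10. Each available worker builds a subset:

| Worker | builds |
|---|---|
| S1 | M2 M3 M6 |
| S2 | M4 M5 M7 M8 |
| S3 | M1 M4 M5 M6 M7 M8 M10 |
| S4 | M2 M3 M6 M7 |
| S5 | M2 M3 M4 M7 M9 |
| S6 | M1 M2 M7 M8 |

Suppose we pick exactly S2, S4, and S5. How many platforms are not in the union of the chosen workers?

Union of S2, S4, S5 = {M2, M3, M4, M5, M6, M7, M8, M9}.
Not covered: M1, M10 — 2 platforms.

2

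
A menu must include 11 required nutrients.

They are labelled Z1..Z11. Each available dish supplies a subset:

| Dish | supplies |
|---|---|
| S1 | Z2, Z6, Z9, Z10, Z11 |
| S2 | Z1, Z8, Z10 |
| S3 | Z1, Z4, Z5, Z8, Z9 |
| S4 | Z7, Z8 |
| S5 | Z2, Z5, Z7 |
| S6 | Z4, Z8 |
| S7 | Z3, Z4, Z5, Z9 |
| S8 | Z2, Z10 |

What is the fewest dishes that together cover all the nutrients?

S1 and S2 and S5 and S7 together: S1 ∪ S2 ∪ S5 ∪ S7 = {Z1, Z2, Z3, Z4, Z5, Z6, Z7, Z8, Z9, Z10, Z11} — every nutrient is covered.
No 3 of the 8 dishes cover everything (all 56 combinations miss at least one nutrient), so 4 is optimal.

4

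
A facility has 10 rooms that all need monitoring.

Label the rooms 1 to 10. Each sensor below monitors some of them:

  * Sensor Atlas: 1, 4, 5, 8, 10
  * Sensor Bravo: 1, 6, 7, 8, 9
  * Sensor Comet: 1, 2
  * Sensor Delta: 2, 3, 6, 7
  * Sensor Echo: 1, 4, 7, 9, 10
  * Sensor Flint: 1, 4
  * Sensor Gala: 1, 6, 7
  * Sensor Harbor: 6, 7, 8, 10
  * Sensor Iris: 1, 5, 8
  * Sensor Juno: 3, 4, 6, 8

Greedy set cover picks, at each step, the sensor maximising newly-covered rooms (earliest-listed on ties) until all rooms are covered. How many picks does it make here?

3

Greedy: pick Atlas (covers 5 new) → pick Delta (covers 4 new) → pick Bravo (covers 1 new). Total picks: 3.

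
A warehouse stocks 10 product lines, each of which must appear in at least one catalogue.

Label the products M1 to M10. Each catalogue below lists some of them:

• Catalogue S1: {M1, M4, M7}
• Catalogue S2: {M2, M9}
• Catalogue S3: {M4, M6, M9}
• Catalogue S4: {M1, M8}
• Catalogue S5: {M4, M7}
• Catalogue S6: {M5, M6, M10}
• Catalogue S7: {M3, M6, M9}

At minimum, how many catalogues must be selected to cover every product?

5

S2 and S4 and S5 and S6 and S7 together: S2 ∪ S4 ∪ S5 ∪ S6 ∪ S7 = {M1, M2, M3, M4, M5, M6, M7, M8, M9, M10} — every product is covered.
No 4 of the 7 catalogues cover everything (all 35 combinations miss at least one product), so 5 is optimal.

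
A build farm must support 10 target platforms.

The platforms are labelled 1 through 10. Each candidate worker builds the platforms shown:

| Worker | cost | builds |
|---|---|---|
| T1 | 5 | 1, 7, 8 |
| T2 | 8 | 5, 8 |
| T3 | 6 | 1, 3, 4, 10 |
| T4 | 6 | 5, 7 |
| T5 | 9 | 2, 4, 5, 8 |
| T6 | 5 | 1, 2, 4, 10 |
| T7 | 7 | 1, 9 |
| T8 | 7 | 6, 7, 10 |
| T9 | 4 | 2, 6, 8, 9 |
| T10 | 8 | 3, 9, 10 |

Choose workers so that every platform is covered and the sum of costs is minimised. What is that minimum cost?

16

T3, T4, T9 together cover every platform (T3 ∪ T4 ∪ T9 = {1, 2, 3, 4, 5, 6, 7, 8, 9, 10}); total cost 6 + 6 + 4 = 16.
No covering selection has total cost below 16.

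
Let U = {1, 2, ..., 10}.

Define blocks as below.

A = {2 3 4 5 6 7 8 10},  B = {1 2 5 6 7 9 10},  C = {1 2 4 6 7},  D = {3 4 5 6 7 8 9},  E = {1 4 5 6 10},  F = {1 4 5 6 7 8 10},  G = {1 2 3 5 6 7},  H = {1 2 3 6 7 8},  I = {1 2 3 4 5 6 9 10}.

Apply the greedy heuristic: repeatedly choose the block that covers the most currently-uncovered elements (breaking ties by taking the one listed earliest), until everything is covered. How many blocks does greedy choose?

2

Greedy: pick A (covers 8 new) → pick B (covers 2 new). Total picks: 2.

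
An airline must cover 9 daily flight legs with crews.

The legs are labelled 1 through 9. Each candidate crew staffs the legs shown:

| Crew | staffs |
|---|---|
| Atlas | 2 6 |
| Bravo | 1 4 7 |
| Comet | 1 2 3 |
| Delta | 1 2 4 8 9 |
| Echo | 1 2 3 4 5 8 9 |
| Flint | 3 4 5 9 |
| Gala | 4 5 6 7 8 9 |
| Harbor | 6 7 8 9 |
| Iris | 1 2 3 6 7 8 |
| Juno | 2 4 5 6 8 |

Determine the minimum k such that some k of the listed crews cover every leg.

2

Gala and Iris together: Gala ∪ Iris = {1, 2, 3, 4, 5, 6, 7, 8, 9} — every leg is covered.
No single crew has all 9 legs (the largest, Echo, has 7), so 2 is optimal.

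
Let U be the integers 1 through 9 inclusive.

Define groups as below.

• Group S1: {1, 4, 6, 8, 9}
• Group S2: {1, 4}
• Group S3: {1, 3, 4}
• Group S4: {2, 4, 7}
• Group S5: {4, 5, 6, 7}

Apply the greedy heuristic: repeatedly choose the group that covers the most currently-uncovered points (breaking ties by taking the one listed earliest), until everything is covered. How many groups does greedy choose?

Greedy: pick S1 (covers 5 new) → pick S4 (covers 2 new) → pick S3 (covers 1 new) → pick S5 (covers 1 new). Total picks: 4.

4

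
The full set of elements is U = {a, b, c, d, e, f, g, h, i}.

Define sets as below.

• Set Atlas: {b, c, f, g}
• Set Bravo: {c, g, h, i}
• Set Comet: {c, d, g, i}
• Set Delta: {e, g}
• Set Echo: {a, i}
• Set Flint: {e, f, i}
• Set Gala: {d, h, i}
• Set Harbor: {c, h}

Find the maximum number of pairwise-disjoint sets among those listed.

3

Delta, Echo, Harbor are pairwise disjoint (Delta={e,g}; Echo={a,i}; Harbor={c,h}).
Every remaining set overlaps one of these, and no 4 of the listed sets are pairwise disjoint, so 3 is the maximum.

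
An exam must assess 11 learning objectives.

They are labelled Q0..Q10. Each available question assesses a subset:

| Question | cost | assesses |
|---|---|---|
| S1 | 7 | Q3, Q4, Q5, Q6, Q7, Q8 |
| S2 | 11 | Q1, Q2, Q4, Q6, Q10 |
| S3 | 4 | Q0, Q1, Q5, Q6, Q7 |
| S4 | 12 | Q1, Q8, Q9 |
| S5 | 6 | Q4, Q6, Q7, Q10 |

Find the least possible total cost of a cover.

34

S1, S2, S3, S4 together cover every objective (S1 ∪ S2 ∪ S3 ∪ S4 = {Q0, Q1, Q2, Q3, Q4, Q5, Q6, Q7, Q8, Q9, Q10}); total cost 7 + 11 + 4 + 12 = 34.
No covering selection has total cost below 34.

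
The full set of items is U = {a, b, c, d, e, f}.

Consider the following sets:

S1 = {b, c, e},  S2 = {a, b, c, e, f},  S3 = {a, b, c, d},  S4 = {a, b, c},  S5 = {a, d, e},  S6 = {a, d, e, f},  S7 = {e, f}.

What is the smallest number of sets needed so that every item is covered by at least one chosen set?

2

S1 and S6 cover everything between them: the union {a, b, c, d, e, f} is all of U.
No single set has all 6 items (the largest, S2, has 5), so 2 is optimal.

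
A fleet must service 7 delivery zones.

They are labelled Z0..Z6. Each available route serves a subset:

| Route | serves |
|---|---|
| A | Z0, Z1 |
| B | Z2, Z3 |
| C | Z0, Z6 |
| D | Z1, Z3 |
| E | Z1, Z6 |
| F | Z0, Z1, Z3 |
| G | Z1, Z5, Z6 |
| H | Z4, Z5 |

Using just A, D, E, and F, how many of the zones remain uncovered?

3

Union of A, D, E, F = {Z0, Z1, Z3, Z6}.
Not covered: Z2, Z4, Z5 — 3 zones.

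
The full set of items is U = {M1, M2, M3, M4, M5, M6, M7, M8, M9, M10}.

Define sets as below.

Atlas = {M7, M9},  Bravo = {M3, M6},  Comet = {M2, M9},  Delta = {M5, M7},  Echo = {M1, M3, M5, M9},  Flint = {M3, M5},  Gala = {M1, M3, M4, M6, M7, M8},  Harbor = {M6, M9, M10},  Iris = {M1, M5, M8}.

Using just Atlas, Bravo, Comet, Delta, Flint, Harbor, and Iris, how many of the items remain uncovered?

Union of Atlas, Bravo, Comet, Delta, Flint, Harbor, Iris = {M1, M2, M3, M5, M6, M7, M8, M9, M10}.
Not covered: M4 — 1 item.

1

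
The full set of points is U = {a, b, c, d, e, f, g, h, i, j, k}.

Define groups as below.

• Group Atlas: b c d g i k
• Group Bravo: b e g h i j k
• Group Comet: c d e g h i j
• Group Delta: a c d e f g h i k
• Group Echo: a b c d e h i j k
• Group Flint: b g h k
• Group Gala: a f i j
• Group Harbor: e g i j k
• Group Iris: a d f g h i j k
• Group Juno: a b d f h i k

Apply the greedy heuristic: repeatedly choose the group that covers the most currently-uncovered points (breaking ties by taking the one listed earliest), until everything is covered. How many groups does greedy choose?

Greedy: pick Delta (covers 9 new) → pick Bravo (covers 2 new). Total picks: 2.

2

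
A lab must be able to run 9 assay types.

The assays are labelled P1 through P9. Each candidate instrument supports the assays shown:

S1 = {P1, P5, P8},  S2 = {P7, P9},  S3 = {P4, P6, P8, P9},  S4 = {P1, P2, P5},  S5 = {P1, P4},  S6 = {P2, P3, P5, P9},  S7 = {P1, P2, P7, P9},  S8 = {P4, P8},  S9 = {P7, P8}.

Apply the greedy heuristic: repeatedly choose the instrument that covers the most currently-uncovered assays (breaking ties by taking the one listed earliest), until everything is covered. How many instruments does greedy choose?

4

Greedy: pick S3 (covers 4 new) → pick S4 (covers 3 new) → pick S2 (covers 1 new) → pick S6 (covers 1 new). Total picks: 4.
(The true minimum cover uses only 3 instruments, so greedy is not optimal here.)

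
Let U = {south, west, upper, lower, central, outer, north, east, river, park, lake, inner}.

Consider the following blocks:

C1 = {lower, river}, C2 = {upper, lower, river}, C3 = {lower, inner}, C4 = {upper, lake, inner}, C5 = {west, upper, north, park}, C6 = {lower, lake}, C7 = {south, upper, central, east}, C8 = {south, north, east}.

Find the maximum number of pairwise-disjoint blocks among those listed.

3

C1, C4, C8 are pairwise disjoint (C1={lower,river}; C4={upper,lake,inner}; C8={south,north,east}).
Every remaining block overlaps one of these, and no 4 of the listed blocks are pairwise disjoint, so 3 is the maximum.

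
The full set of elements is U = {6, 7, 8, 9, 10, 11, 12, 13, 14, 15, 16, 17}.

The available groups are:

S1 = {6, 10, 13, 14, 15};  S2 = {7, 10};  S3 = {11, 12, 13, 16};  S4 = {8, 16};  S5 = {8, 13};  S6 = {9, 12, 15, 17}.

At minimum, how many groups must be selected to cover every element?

5

S1, S2, S3, S4, and S6 cover everything between them: the union {6, 7, 8, 9, 10, 11, 12, 13, 14, 15, 16, 17} is all of U.
No 4 of the 6 groups cover everything (all 15 combinations miss at least one element), so 5 is optimal.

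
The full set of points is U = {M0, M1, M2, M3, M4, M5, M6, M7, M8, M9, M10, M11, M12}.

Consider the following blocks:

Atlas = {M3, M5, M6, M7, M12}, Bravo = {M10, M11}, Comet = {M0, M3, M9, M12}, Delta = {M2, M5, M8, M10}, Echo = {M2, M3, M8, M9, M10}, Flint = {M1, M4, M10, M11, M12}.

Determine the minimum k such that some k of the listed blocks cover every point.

Atlas and Comet and Delta and Flint together: Atlas ∪ Comet ∪ Delta ∪ Flint = {M0, M1, M2, M3, M4, M5, M6, M7, M8, M9, M10, M11, M12} — every point is covered.
Only Comet contains M0, so Comet is forced; the remaining 9 points need at least 3 more blocks (each remaining block adds at most 4) — so at least 4 blocks are needed, and 4 is optimal.

4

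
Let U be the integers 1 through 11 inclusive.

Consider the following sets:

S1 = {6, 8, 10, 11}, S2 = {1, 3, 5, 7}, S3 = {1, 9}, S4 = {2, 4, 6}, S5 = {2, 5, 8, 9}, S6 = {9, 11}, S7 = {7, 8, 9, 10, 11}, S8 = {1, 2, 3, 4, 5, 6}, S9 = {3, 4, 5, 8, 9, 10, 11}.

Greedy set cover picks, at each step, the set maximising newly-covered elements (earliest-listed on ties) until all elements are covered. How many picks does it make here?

3

Greedy: pick S9 (covers 7 new) → pick S8 (covers 3 new) → pick S2 (covers 1 new). Total picks: 3.
(The true minimum cover uses only 2 sets, so greedy is not optimal here.)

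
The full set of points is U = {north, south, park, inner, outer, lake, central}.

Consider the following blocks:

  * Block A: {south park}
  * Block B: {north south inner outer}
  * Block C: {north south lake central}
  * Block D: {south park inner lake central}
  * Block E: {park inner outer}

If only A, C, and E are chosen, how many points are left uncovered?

Union of A, C, E = {north, south, park, inner, outer, lake, central} — that's every point, so 0 are uncovered.

0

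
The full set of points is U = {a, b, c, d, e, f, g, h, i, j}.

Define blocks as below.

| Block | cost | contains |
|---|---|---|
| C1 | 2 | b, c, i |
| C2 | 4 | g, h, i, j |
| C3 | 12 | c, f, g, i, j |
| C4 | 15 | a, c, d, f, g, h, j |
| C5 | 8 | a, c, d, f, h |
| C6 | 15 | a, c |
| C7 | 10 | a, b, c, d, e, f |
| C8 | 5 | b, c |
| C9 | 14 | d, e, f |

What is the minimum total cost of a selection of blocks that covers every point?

14

C2, C7 together cover every point (C2 ∪ C7 = {a, b, c, d, e, f, g, h, i, j}); total cost 4 + 10 = 14.
The greedy pick C1, C2, C7 costs 16; no covering selection beats 14.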